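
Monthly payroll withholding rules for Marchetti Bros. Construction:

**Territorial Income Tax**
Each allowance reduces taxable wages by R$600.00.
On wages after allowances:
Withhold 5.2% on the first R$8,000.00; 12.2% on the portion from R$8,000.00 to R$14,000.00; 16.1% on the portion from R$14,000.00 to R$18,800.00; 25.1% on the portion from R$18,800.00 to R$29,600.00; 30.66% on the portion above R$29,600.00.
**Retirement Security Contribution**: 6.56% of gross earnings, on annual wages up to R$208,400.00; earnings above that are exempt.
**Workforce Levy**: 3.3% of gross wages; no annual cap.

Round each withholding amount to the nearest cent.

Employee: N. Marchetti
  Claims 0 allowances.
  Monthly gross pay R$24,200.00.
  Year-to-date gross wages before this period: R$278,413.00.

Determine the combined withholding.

Territorial Income Tax: taxable = R$24,200.00
  R$1,920.80 + 25.1% × (R$24,200.00 − R$18,800.00) = R$1,920.80 + 25.1% × R$5,400.00 = R$3,276.20
Retirement Security Contribution: YTD R$278,413.00 ≥ cap R$208,400.00 → R$0.00
Workforce Levy: 3.3% × R$24,200.00 = R$798.60
Total: R$3,276.20 + R$0.00 + R$798.60 = R$4,074.80

R$4,074.80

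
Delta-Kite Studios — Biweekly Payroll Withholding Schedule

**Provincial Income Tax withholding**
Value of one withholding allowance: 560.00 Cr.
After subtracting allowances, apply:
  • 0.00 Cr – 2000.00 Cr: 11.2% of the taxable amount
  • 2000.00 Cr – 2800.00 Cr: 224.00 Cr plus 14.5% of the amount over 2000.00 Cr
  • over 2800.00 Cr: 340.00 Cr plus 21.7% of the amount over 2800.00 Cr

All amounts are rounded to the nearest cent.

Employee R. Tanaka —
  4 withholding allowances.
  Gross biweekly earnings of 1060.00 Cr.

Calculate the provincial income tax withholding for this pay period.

0.00 Cr

Provincial Income Tax: taxable = 1060.00 Cr − 4×560.00 Cr = -1180.00 Cr
  Taxable ≤ 0 → 0.00 Cr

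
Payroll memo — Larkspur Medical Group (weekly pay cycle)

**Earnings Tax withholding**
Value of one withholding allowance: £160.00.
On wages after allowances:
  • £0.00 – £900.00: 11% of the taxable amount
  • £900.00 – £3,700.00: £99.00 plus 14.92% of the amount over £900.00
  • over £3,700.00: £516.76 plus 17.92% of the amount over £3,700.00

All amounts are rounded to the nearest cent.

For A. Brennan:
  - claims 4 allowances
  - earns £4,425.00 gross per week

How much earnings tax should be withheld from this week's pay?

Earnings Tax: taxable = £4,425.00 − 4×£160.00 = £3,785.00
  £516.76 + 17.92% × (£3,785.00 − £3,700.00) = £516.76 + 17.92% × £85.00 = £531.99

£531.99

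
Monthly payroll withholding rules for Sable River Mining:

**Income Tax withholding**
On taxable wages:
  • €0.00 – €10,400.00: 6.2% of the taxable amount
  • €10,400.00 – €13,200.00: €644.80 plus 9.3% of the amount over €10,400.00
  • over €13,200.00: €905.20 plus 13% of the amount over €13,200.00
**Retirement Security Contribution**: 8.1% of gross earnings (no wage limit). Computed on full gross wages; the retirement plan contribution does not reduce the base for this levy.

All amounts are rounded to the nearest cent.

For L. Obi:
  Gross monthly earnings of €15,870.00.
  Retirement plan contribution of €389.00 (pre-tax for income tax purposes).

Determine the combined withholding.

Income Tax: taxable = €15,870.00 − €389.00 = €15,481.00
  €905.20 + 13% × (€15,481.00 − €13,200.00) = €905.20 + 13% × €2,281.00 = €1,201.73
Retirement Security Contribution: 8.1% × €15,870.00 = €1,285.47
Total: €1,201.73 + €1,285.47 = €2,487.20

€2,487.20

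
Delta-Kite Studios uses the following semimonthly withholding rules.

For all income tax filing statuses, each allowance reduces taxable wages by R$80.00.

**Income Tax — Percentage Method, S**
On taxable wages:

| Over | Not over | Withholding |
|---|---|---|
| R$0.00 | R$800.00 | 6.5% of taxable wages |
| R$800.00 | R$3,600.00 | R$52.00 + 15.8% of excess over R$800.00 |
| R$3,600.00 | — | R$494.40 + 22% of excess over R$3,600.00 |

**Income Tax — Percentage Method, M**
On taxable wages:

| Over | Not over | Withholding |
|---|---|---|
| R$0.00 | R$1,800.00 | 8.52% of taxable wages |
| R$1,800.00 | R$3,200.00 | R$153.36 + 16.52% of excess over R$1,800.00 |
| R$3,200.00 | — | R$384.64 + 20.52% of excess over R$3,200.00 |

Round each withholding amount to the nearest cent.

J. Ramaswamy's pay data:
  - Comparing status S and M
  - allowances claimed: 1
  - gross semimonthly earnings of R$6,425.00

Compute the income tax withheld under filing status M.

Income Tax (M): taxable = R$6,425.00 − 1×R$80.00 = R$6,345.00
  R$384.64 + 20.52% × (R$6,345.00 − R$3,200.00) = R$384.64 + 20.52% × R$3,145.00 = R$1,029.99

R$1,029.99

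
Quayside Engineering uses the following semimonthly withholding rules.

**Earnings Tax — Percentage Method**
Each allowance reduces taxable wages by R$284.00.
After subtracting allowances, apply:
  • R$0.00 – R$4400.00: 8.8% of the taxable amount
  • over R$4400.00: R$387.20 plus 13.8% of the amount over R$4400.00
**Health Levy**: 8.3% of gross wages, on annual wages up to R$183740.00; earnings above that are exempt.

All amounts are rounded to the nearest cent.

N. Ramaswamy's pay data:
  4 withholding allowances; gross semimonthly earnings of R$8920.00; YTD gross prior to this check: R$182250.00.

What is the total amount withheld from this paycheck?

R$977.86

Earnings Tax: taxable = R$8920.00 − 4×R$284.00 = R$7784.00
  R$387.20 + 13.8% × (R$7784.00 − R$4400.00) = R$387.20 + 13.8% × R$3384.00 = R$854.19
Health Levy: cap R$183740.00 − YTD R$182250.00 = R$1490.00 subject; 8.3% × R$1490.00 = R$123.67
Total: R$854.19 + R$123.67 = R$977.86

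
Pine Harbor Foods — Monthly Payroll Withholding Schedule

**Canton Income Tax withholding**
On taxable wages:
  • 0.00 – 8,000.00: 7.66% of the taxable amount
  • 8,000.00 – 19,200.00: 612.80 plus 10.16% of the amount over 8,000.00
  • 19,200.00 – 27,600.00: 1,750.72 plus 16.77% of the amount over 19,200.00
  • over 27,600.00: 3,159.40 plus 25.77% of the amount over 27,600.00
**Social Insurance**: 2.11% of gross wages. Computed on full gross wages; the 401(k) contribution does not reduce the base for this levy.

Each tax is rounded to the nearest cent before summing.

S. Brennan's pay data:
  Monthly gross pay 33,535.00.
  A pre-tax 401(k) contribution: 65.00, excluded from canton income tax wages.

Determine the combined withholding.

5,379.69

Canton Income Tax: taxable = 33,535.00 − 65.00 = 33,470.00
  3,159.40 + 25.77% × (33,470.00 − 27,600.00) = 3,159.40 + 25.77% × 5,870.00 = 4,672.10
Social Insurance: 2.11% × 33,535.00 = 707.59
Total: 4,672.10 + 707.59 = 5,379.69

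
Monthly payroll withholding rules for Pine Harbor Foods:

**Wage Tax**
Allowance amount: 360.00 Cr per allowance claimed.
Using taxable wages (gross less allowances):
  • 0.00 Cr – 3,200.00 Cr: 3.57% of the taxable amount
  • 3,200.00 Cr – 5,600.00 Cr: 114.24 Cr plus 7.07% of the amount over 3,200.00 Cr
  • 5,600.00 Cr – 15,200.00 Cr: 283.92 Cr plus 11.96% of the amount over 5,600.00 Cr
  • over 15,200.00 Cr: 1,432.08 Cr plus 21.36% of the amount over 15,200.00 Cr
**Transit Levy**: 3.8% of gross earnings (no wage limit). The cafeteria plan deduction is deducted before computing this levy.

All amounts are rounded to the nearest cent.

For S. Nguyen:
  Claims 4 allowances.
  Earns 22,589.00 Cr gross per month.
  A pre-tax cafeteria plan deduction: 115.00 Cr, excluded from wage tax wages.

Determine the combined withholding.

3,532.23 Cr

Wage Tax: taxable = 22,589.00 Cr − 115.00 Cr − 4×360.00 Cr = 21,034.00 Cr
  1,432.08 Cr + 21.36% × (21,034.00 Cr − 15,200.00 Cr) = 1,432.08 Cr + 21.36% × 5,834.00 Cr = 2,678.22 Cr
Transit Levy: 3.8% × 22,474.00 Cr = 854.01 Cr
Total: 2,678.22 Cr + 854.01 Cr = 3,532.23 Cr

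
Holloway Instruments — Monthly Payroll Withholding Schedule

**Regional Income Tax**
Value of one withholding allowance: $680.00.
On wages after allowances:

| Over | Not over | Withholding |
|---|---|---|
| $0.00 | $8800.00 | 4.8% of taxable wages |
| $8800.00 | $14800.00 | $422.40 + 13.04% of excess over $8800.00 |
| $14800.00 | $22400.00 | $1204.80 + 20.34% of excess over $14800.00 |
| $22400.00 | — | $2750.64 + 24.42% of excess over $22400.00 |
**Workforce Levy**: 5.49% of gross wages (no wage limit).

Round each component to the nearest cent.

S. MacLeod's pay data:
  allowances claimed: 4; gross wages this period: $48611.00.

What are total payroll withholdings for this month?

$11155.88

Regional Income Tax: taxable = $48611.00 − 4×$680.00 = $45891.00
  $2750.64 + 24.42% × ($45891.00 − $22400.00) = $2750.64 + 24.42% × $23491.00 = $8487.14
Workforce Levy: 5.49% × $48611.00 = $2668.74
Total: $8487.14 + $2668.74 = $11155.88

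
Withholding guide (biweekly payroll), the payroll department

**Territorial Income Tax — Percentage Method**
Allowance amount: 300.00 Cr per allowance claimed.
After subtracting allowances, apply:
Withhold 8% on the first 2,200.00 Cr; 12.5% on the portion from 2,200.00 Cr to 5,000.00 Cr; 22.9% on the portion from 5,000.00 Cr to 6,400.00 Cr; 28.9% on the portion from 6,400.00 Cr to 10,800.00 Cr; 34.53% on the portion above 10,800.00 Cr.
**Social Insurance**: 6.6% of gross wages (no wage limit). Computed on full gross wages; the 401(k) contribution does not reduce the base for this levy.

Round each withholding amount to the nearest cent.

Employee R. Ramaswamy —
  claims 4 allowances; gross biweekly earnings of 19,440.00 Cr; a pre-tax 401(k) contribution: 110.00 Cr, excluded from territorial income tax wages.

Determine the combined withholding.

5,932.29 Cr

Territorial Income Tax: taxable = 19,440.00 Cr − 110.00 Cr − 4×300.00 Cr = 18,130.00 Cr
  2,118.20 Cr + 34.53% × (18,130.00 Cr − 10,800.00 Cr) = 2,118.20 Cr + 34.53% × 7,330.00 Cr = 4,649.25 Cr
Social Insurance: 6.6% × 19,440.00 Cr = 1,283.04 Cr
Total: 4,649.25 Cr + 1,283.04 Cr = 5,932.29 Cr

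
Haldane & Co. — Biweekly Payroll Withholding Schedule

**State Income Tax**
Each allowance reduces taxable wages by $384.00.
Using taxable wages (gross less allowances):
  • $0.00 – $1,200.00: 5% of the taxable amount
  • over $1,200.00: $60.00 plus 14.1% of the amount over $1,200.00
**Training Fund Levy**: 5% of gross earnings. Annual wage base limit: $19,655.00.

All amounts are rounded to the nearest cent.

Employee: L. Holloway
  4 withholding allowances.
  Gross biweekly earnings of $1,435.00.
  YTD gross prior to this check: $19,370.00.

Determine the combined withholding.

State Income Tax: taxable = $1,435.00 − 4×$384.00 = $-101.00
  Taxable ≤ 0 → $0.00
Training Fund Levy: cap $19,655.00 − YTD $19,370.00 = $285.00 subject; 5% × $285.00 = $14.25
Total: $0.00 + $14.25 = $14.25

$14.25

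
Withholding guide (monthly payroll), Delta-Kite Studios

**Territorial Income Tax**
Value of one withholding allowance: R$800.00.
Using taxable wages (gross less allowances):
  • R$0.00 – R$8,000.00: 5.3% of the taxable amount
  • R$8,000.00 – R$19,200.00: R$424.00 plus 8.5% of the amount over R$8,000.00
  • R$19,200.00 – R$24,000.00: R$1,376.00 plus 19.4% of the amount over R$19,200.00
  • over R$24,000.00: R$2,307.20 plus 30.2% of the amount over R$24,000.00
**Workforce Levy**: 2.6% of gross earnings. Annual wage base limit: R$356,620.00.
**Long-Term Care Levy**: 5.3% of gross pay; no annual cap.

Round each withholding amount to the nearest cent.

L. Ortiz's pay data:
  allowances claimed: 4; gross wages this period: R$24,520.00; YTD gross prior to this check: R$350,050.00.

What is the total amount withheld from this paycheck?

Territorial Income Tax: taxable = R$24,520.00 − 4×R$800.00 = R$21,320.00
  R$1,376.00 + 19.4% × (R$21,320.00 − R$19,200.00) = R$1,376.00 + 19.4% × R$2,120.00 = R$1,787.28
Workforce Levy: cap R$356,620.00 − YTD R$350,050.00 = R$6,570.00 subject; 2.6% × R$6,570.00 = R$170.82
Long-Term Care Levy: 5.3% × R$24,520.00 = R$1,299.56
Total: R$1,787.28 + R$170.82 + R$1,299.56 = R$3,257.66

R$3,257.66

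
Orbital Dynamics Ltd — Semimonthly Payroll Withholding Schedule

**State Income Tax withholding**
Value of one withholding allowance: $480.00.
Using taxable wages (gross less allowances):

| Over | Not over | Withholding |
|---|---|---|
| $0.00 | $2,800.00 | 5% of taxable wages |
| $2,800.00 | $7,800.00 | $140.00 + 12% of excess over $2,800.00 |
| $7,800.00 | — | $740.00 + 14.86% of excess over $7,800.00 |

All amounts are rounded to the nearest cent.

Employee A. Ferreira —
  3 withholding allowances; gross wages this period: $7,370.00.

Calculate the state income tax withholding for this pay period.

$515.60

State Income Tax: taxable = $7,370.00 − 3×$480.00 = $5,930.00
  $140.00 + 12% × ($5,930.00 − $2,800.00) = $140.00 + 12% × $3,130.00 = $515.60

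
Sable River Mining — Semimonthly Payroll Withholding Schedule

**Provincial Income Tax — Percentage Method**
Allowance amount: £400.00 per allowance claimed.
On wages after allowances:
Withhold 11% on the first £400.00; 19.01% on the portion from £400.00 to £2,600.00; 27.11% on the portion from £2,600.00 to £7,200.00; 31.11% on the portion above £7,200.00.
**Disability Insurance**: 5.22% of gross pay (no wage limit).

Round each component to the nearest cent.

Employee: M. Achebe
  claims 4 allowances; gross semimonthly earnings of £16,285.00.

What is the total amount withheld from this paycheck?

Provincial Income Tax: taxable = £16,285.00 − 4×£400.00 = £14,685.00
  £1,709.28 + 31.11% × (£14,685.00 − £7,200.00) = £1,709.28 + 31.11% × £7,485.00 = £4,037.86
Disability Insurance: 5.22% × £16,285.00 = £850.08
Total: £4,037.86 + £850.08 = £4,887.94

£4,887.94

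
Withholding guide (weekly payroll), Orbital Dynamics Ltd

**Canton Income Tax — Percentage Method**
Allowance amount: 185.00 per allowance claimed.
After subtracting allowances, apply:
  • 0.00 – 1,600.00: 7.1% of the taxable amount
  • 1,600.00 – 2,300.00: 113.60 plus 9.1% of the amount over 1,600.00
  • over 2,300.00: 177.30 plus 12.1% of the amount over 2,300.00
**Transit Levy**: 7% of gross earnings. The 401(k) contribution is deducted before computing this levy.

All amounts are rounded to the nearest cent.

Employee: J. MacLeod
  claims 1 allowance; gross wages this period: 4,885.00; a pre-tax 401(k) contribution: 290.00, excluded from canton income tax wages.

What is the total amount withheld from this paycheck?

Canton Income Tax: taxable = 4,885.00 − 290.00 − 1×185.00 = 4,410.00
  177.30 + 12.1% × (4,410.00 − 2,300.00) = 177.30 + 12.1% × 2,110.00 = 432.61
Transit Levy: 7% × 4,595.00 = 321.65
Total: 432.61 + 321.65 = 754.26

754.26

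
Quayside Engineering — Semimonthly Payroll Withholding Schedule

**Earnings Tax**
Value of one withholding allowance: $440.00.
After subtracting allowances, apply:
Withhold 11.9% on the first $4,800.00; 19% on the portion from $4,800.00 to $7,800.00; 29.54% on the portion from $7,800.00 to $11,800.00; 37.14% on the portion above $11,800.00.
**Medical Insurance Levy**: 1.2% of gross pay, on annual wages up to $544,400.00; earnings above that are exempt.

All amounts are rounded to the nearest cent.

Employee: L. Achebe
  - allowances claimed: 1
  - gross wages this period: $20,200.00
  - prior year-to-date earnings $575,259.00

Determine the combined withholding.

$5,279.14

Earnings Tax: taxable = $20,200.00 − 1×$440.00 = $19,760.00
  $2,322.80 + 37.14% × ($19,760.00 − $11,800.00) = $2,322.80 + 37.14% × $7,960.00 = $5,279.14
Medical Insurance Levy: YTD $575,259.00 ≥ cap $544,400.00 → $0.00
Total: $5,279.14 + $0.00 = $5,279.14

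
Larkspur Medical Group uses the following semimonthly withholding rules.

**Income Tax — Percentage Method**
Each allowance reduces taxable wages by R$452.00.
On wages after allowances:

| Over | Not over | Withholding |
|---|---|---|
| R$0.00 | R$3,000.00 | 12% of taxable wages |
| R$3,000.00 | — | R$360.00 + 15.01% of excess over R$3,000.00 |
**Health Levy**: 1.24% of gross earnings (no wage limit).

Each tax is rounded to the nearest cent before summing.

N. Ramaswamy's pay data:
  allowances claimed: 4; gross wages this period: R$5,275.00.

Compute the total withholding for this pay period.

R$495.51

Income Tax: taxable = R$5,275.00 − 4×R$452.00 = R$3,467.00
  R$360.00 + 15.01% × (R$3,467.00 − R$3,000.00) = R$360.00 + 15.01% × R$467.00 = R$430.10
Health Levy: 1.24% × R$5,275.00 = R$65.41
Total: R$430.10 + R$65.41 = R$495.51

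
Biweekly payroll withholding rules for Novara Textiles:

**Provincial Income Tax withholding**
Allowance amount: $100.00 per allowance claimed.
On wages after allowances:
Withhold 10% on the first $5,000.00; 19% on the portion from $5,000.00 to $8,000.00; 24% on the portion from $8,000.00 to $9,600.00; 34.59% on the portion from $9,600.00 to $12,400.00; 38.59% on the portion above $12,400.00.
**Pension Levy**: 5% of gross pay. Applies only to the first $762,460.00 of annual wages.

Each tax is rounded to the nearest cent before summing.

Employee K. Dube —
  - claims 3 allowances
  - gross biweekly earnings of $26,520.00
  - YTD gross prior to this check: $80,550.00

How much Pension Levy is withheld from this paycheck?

$1,326.00

Pension Levy: 5% × $26,520.00 = $1,326.00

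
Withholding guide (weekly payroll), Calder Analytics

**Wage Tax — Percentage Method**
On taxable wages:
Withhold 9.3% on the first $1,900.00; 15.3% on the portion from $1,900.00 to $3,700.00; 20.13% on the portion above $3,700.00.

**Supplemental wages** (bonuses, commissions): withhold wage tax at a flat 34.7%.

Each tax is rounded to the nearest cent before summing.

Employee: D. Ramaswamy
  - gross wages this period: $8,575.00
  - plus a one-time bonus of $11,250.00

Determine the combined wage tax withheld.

$5,337.19

Wage Tax: taxable = $8,575.00
  $452.10 + 20.13% × ($8,575.00 − $3,700.00) = $452.10 + 20.13% × $4,875.00 = $1,433.44
Supplemental (34.7% flat on bonus): 34.7% × $11,250.00 = $3,903.75
Total wage tax: $1,433.44 + $3,903.75 = $5,337.19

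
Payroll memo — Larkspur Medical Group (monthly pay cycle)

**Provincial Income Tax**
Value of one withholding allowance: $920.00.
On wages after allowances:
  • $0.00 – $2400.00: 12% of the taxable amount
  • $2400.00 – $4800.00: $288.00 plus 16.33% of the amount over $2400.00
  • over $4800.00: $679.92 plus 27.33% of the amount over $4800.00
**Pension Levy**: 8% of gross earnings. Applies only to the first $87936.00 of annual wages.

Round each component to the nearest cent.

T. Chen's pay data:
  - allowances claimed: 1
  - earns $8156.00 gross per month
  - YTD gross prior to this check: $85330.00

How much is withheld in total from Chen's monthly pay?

Provincial Income Tax: taxable = $8156.00 − 1×$920.00 = $7236.00
  $679.92 + 27.33% × ($7236.00 − $4800.00) = $679.92 + 27.33% × $2436.00 = $1345.68
Pension Levy: cap $87936.00 − YTD $85330.00 = $2606.00 subject; 8% × $2606.00 = $208.48
Total: $1345.68 + $208.48 = $1554.16

$1554.16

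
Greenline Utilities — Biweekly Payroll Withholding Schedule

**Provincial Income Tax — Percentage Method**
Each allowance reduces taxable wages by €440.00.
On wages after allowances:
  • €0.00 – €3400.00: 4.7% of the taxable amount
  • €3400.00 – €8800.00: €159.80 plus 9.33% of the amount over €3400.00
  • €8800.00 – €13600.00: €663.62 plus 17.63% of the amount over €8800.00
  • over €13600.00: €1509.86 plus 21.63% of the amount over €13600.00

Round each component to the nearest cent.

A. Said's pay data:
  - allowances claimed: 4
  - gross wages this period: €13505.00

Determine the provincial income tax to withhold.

€1182.82

Provincial Income Tax: taxable = €13505.00 − 4×€440.00 = €11745.00
  €663.62 + 17.63% × (€11745.00 − €8800.00) = €663.62 + 17.63% × €2945.00 = €1182.82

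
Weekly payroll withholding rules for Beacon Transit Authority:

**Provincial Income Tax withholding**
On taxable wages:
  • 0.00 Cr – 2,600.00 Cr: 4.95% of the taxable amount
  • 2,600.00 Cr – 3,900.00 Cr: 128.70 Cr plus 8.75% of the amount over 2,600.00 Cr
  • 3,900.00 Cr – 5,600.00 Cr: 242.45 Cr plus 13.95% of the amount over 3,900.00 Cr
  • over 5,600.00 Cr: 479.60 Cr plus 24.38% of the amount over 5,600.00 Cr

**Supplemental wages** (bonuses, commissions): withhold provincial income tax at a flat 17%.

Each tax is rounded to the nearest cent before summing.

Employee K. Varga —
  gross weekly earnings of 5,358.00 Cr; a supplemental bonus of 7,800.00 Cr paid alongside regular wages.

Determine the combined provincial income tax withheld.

1,771.84 Cr

Provincial Income Tax: taxable = 5,358.00 Cr
  242.45 Cr + 13.95% × (5,358.00 Cr − 3,900.00 Cr) = 242.45 Cr + 13.95% × 1,458.00 Cr = 445.84 Cr
Supplemental (17% flat on bonus): 17% × 7,800.00 Cr = 1,326.00 Cr
Total provincial income tax: 445.84 Cr + 1,326.00 Cr = 1,771.84 Cr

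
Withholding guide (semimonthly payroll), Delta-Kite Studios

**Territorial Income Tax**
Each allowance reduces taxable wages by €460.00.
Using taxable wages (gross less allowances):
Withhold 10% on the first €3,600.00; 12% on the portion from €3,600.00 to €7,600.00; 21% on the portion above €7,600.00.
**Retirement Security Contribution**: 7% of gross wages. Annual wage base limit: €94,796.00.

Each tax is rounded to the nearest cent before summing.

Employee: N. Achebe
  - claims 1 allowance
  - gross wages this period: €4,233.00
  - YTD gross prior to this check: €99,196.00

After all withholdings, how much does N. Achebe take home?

€3,852.24

Territorial Income Tax: taxable = €4,233.00 − 1×€460.00 = €3,773.00
  €360.00 + 12% × (€3,773.00 − €3,600.00) = €360.00 + 12% × €173.00 = €380.76
Retirement Security Contribution: YTD €99,196.00 ≥ cap €94,796.00 → €0.00
Total withheld: €380.76 + €0.00 = €380.76
Net pay: €4,233.00 − €380.76 = €3,852.24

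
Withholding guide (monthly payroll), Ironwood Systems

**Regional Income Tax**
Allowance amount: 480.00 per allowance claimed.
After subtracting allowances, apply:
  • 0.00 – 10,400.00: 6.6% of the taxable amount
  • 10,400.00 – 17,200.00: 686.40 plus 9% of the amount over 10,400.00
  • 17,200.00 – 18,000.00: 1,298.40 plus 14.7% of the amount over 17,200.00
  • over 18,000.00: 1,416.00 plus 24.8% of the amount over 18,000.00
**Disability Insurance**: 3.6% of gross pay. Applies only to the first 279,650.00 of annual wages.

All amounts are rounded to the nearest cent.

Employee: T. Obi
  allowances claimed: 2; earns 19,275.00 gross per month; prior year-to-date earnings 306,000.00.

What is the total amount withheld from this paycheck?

Regional Income Tax: taxable = 19,275.00 − 2×480.00 = 18,315.00
  1,416.00 + 24.8% × (18,315.00 − 18,000.00) = 1,416.00 + 24.8% × 315.00 = 1,494.12
Disability Insurance: YTD 306,000.00 ≥ cap 279,650.00 → 0.00
Total: 1,494.12 + 0.00 = 1,494.12

1,494.12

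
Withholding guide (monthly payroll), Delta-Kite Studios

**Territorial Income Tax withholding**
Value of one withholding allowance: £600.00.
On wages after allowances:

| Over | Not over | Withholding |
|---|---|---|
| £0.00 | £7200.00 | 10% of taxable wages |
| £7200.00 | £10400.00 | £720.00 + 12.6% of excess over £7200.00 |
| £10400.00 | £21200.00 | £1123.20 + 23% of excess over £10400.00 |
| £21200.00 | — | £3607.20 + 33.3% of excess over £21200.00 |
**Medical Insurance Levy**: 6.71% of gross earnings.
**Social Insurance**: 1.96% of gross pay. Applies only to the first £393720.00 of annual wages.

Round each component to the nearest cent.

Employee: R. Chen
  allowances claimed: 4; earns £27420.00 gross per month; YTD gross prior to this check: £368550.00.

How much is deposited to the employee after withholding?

Territorial Income Tax: taxable = £27420.00 − 4×£600.00 = £25020.00
  £3607.20 + 33.3% × (£25020.00 − £21200.00) = £3607.20 + 33.3% × £3820.00 = £4879.26
Medical Insurance Levy: 6.71% × £27420.00 = £1839.88
Social Insurance: cap £393720.00 − YTD £368550.00 = £25170.00 subject; 1.96% × £25170.00 = £493.33
Total withheld: £4879.26 + £1839.88 + £493.33 = £7212.47
Net pay: £27420.00 − £7212.47 = £20207.53

£20207.53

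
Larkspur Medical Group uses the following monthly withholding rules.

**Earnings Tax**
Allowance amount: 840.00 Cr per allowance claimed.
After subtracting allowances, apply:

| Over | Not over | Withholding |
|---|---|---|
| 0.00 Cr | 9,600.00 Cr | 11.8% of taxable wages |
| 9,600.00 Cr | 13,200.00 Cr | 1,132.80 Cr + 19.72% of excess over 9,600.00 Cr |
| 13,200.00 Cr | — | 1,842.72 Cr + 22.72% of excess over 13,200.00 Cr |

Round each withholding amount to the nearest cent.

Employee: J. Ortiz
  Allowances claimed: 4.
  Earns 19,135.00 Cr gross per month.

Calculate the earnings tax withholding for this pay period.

2,427.76 Cr

Earnings Tax: taxable = 19,135.00 Cr − 4×840.00 Cr = 15,775.00 Cr
  1,842.72 Cr + 22.72% × (15,775.00 Cr − 13,200.00 Cr) = 1,842.72 Cr + 22.72% × 2,575.00 Cr = 2,427.76 Cr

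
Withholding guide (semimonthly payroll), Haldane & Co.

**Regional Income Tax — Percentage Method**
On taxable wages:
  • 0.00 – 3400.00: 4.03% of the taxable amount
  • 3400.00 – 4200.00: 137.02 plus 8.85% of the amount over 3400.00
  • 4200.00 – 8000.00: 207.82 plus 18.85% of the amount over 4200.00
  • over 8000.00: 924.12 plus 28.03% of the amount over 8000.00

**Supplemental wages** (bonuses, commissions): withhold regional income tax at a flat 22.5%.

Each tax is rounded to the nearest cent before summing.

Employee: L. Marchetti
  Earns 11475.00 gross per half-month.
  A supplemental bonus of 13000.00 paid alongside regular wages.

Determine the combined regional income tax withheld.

Regional Income Tax: taxable = 11475.00
  924.12 + 28.03% × (11475.00 − 8000.00) = 924.12 + 28.03% × 3475.00 = 1898.16
Supplemental (22.5% flat on bonus): 22.5% × 13000.00 = 2925.00
Total regional income tax: 1898.16 + 2925.00 = 4823.16

4823.16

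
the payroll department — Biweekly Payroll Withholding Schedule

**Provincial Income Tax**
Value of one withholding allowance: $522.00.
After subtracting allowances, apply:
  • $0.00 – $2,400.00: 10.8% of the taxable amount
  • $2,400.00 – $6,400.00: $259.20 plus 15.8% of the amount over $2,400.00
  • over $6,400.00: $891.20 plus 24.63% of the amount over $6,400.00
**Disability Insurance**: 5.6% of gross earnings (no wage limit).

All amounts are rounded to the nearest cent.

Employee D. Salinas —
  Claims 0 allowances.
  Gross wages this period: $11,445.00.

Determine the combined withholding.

$2,774.70

Provincial Income Tax: taxable = $11,445.00
  $891.20 + 24.63% × ($11,445.00 − $6,400.00) = $891.20 + 24.63% × $5,045.00 = $2,133.78
Disability Insurance: 5.6% × $11,445.00 = $640.92
Total: $2,133.78 + $640.92 = $2,774.70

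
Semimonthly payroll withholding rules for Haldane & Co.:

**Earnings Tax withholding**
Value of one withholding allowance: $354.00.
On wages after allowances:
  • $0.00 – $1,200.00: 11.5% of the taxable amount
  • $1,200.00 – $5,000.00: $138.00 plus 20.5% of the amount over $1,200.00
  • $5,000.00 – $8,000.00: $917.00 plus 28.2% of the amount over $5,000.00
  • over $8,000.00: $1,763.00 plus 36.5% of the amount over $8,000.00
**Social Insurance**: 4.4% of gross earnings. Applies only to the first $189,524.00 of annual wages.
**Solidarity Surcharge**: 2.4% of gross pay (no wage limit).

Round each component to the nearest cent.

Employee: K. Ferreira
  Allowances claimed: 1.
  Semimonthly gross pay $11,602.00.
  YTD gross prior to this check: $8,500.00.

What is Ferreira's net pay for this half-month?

$7,864.54

Earnings Tax: taxable = $11,602.00 − 1×$354.00 = $11,248.00
  $1,763.00 + 36.5% × ($11,248.00 − $8,000.00) = $1,763.00 + 36.5% × $3,248.00 = $2,948.52
Social Insurance: 4.4% × $11,602.00 = $510.49
Solidarity Surcharge: 2.4% × $11,602.00 = $278.45
Total withheld: $2,948.52 + $510.49 + $278.45 = $3,737.46
Net pay: $11,602.00 − $3,737.46 = $7,864.54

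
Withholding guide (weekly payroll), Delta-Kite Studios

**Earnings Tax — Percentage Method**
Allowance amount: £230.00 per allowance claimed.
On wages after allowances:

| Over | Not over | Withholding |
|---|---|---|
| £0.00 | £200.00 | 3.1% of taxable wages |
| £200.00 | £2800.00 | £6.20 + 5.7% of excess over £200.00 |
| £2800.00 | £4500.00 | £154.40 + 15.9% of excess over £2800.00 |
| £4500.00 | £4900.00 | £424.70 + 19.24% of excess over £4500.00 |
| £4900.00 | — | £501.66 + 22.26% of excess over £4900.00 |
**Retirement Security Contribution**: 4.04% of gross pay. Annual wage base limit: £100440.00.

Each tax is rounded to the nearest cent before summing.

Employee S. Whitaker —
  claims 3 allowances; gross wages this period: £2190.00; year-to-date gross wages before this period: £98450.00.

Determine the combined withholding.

£160.70

Earnings Tax: taxable = £2190.00 − 3×£230.00 = £1500.00
  £6.20 + 5.7% × (£1500.00 − £200.00) = £6.20 + 5.7% × £1300.00 = £80.30
Retirement Security Contribution: cap £100440.00 − YTD £98450.00 = £1990.00 subject; 4.04% × £1990.00 = £80.40
Total: £80.30 + £80.40 = £160.70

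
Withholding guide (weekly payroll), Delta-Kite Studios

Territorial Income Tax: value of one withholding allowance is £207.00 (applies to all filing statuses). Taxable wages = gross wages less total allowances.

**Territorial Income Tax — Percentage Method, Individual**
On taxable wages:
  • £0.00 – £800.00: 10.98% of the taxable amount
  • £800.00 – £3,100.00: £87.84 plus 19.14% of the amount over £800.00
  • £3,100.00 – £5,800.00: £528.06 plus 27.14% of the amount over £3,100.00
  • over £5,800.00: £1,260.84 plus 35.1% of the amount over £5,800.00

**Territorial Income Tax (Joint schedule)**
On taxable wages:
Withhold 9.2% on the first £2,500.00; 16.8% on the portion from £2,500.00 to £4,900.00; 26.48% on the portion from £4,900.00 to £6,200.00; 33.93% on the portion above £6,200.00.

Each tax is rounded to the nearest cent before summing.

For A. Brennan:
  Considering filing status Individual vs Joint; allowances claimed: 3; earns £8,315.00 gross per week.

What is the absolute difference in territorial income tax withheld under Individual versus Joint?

Territorial Income Tax (Individual): taxable = £8,315.00 − 3×£207.00 = £7,694.00
  £1,260.84 + 35.1% × (£7,694.00 − £5,800.00) = £1,260.84 + 35.1% × £1,894.00 = £1,925.63
Territorial Income Tax (Joint): taxable = £8,315.00 − 3×£207.00 = £7,694.00
  £977.44 + 33.93% × (£7,694.00 − £6,200.00) = £977.44 + 33.93% × £1,494.00 = £1,484.35
Difference: |£1,925.63 − £1,484.35| = £441.28 (higher under Individual)

£441.28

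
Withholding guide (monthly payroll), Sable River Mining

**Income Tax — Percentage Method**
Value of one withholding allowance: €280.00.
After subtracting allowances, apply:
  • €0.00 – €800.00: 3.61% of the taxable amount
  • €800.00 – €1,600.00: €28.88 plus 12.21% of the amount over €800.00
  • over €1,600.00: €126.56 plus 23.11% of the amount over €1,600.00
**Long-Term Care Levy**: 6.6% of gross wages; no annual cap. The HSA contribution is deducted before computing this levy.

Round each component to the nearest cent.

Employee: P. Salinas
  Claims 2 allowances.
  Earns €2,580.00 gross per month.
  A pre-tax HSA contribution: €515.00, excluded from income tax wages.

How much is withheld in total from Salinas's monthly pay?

Income Tax: taxable = €2,580.00 − €515.00 − 2×€280.00 = €1,505.00
  €28.88 + 12.21% × (€1,505.00 − €800.00) = €28.88 + 12.21% × €705.00 = €114.96
Long-Term Care Levy: 6.6% × €2,065.00 = €136.29
Total: €114.96 + €136.29 = €251.25

€251.25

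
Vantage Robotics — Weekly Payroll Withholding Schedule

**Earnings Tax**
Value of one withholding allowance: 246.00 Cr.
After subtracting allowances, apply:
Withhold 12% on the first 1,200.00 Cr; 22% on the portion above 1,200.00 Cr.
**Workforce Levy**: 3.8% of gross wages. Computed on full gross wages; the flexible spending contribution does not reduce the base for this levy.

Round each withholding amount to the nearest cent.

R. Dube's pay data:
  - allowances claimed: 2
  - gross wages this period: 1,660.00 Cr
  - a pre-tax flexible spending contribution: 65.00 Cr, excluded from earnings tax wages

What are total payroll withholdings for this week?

Earnings Tax: taxable = 1,660.00 Cr − 65.00 Cr − 2×246.00 Cr = 1,103.00 Cr
  12% × 1,103.00 Cr = 132.36 Cr
Workforce Levy: 3.8% × 1,660.00 Cr = 63.08 Cr
Total: 132.36 Cr + 63.08 Cr = 195.44 Cr

195.44 Cr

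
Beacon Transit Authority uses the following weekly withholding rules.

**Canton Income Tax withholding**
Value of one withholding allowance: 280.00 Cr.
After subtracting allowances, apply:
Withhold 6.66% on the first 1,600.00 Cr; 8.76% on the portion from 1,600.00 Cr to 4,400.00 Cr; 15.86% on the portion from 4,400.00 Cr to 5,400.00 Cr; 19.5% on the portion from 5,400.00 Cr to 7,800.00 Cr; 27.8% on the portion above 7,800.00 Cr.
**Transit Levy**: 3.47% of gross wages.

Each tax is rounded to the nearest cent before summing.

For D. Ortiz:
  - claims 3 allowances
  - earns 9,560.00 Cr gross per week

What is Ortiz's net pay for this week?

Canton Income Tax: taxable = 9,560.00 Cr − 3×280.00 Cr = 8,720.00 Cr
  978.44 Cr + 27.8% × (8,720.00 Cr − 7,800.00 Cr) = 978.44 Cr + 27.8% × 920.00 Cr = 1,234.20 Cr
Transit Levy: 3.47% × 9,560.00 Cr = 331.73 Cr
Total withheld: 1,234.20 Cr + 331.73 Cr = 1,565.93 Cr
Net pay: 9,560.00 Cr − 1,565.93 Cr = 7,994.07 Cr

7,994.07 Cr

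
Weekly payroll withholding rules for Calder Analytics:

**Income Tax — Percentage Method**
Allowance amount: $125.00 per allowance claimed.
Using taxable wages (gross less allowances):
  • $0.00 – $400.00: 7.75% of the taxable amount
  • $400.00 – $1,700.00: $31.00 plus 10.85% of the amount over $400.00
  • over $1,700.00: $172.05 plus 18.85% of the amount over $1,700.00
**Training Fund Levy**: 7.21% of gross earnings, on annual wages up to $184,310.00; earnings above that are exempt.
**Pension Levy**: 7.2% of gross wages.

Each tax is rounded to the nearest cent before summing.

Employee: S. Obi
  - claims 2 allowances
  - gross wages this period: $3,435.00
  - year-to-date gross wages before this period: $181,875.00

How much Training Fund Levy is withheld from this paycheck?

Training Fund Levy: cap $184,310.00 − YTD $181,875.00 = $2,435.00 subject; 7.21% × $2,435.00 = $175.56

$175.56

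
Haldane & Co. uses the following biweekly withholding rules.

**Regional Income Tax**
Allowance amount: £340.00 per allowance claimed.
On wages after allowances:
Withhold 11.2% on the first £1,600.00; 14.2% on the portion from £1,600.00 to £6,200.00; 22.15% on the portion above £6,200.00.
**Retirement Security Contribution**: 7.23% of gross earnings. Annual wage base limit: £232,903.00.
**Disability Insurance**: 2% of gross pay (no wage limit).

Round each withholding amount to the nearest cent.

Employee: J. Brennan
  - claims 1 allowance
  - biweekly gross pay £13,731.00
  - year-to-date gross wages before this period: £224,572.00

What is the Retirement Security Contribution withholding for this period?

Retirement Security Contribution: cap £232,903.00 − YTD £224,572.00 = £8,331.00 subject; 7.23% × £8,331.00 = £602.33

£602.33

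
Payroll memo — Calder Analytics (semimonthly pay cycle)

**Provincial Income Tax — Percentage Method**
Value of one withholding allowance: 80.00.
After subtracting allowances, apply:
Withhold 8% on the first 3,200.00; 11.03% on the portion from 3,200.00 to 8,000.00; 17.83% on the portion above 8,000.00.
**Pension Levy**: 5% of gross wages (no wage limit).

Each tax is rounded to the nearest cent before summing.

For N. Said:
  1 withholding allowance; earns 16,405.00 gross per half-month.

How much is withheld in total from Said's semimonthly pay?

3,090.04

Provincial Income Tax: taxable = 16,405.00 − 1×80.00 = 16,325.00
  785.44 + 17.83% × (16,325.00 − 8,000.00) = 785.44 + 17.83% × 8,325.00 = 2,269.79
Pension Levy: 5% × 16,405.00 = 820.25
Total: 2,269.79 + 820.25 = 3,090.04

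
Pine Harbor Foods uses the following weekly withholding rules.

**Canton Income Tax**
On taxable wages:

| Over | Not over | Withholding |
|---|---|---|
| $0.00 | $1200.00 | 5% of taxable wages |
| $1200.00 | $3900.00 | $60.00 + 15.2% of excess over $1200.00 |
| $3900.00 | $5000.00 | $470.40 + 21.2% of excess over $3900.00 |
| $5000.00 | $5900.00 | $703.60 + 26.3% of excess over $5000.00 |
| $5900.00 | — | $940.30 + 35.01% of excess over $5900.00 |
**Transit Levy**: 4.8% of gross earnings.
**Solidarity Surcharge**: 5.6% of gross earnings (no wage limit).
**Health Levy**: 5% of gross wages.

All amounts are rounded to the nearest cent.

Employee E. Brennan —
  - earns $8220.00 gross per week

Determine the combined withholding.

Canton Income Tax: taxable = $8220.00
  $940.30 + 35.01% × ($8220.00 − $5900.00) = $940.30 + 35.01% × $2320.00 = $1752.53
Transit Levy: 4.8% × $8220.00 = $394.56
Solidarity Surcharge: 5.6% × $8220.00 = $460.32
Health Levy: 5% × $8220.00 = $411.00
Total: $1752.53 + $394.56 + $460.32 + $411.00 = $3018.41

$3018.41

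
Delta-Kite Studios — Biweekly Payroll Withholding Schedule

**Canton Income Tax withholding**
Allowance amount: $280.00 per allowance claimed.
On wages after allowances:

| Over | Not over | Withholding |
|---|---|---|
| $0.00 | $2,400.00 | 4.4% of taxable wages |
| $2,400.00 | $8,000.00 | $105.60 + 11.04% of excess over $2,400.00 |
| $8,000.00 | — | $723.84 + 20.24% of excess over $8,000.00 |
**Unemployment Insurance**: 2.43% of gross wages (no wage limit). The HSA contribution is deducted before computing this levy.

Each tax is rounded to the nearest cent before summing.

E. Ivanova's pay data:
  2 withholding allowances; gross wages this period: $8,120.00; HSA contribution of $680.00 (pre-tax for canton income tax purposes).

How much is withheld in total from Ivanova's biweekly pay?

$780.98

Canton Income Tax: taxable = $8,120.00 − $680.00 − 2×$280.00 = $6,880.00
  $105.60 + 11.04% × ($6,880.00 − $2,400.00) = $105.60 + 11.04% × $4,480.00 = $600.19
Unemployment Insurance: 2.43% × $7,440.00 = $180.79
Total: $600.19 + $180.79 = $780.98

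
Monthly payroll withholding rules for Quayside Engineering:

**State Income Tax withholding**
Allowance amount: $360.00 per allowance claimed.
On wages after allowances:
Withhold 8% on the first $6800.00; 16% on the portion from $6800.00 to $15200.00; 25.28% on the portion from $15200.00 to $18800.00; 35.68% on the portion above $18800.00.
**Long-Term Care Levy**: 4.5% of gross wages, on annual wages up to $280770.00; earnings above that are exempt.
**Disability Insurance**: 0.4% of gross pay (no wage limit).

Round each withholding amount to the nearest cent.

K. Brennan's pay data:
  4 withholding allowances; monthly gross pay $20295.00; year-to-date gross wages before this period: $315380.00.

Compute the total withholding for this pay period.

State Income Tax: taxable = $20295.00 − 4×$360.00 = $18855.00
  $2798.08 + 35.68% × ($18855.00 − $18800.00) = $2798.08 + 35.68% × $55.00 = $2817.70
Long-Term Care Levy: YTD $315380.00 ≥ cap $280770.00 → $0.00
Disability Insurance: 0.4% × $20295.00 = $81.18
Total: $2817.70 + $0.00 + $81.18 = $2898.88

$2898.88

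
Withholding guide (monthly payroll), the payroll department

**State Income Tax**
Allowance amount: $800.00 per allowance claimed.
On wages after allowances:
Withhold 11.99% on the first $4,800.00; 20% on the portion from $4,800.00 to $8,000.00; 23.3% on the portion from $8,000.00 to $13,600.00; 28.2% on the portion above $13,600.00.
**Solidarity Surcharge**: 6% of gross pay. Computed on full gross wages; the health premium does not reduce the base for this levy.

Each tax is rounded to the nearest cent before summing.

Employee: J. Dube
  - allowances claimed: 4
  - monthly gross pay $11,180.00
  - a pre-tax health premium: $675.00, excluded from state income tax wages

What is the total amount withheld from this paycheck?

State Income Tax: taxable = $11,180.00 − $675.00 − 4×$800.00 = $7,305.00
  $575.52 + 20% × ($7,305.00 − $4,800.00) = $575.52 + 20% × $2,505.00 = $1,076.52
Solidarity Surcharge: 6% × $11,180.00 = $670.80
Total: $1,076.52 + $670.80 = $1,747.32

$1,747.32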